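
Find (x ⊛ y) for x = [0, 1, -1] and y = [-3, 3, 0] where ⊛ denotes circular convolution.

(x ⊛ y)[n] = Σ(m=0 to 2) x[m] · y[(n-m) mod 3]

Computing each output sample:
(x ⊛ y)[0] = -3
(x ⊛ y)[1] = -3
(x ⊛ y)[2] = 6

x ⊛ y = [-3, -3, 6]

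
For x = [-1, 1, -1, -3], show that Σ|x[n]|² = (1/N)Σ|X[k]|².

Time domain:
Σ|x[n]|² = |-1|² + |1|² + |-1|² + |-3|² = 12.0000

Frequency domain:
(1/4)Σ|X[k]|² = (1/4)(|-4|² + |-4i|² + |0|² + |4i|²) = (1/4)·48.0000 = 12.0000

Both sides agree, confirming Parseval's theorem.

Σ|x[n]|² = (1/N)Σ|X[k]|² = 12.0000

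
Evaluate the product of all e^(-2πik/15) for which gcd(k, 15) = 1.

The primitive 15th roots of unity are ω_15^k for k coprime to 15: k ∈ {1, 2, 4, 7, 8, 11, 13, 14}
Their product equals the constant term of the cyclotomic polynomial Φ_15(x) up to sign.
For n ≥ 3, the product of all primitive nth roots of unity is 1. (For n=1 it is 1; for n=2 it is -1.)

1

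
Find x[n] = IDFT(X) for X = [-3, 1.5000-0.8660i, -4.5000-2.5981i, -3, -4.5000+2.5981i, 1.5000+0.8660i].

x[n] = (1/6) Σ(k=0 to 5) X[k] · e^(2πikn/6)

Computing each x[n]:
x[0] = -2
x[1] = 2
x[2] = -1
x[3] = -2
x[4] = 0
x[5] = 0

x = [-2, 2, -1, -2, 0, 0]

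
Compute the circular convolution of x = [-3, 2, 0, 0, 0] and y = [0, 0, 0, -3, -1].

(x ⊛ y)[n] = Σ(m=0 to 4) x[m] · y[(n-m) mod 5]

Computing each output sample:
(x ⊛ y)[0] = -2
(x ⊛ y)[1] = 0
(x ⊛ y)[2] = 0
(x ⊛ y)[3] = 9
(x ⊛ y)[4] = -3

x ⊛ y = [-2, 0, 0, 9, -3]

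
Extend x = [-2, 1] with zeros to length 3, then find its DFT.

Original 2-point DFT: [-1, -3]
Zero-padded 3-point DFT provides frequency interpolation.

DFT_3([x, 0, ...]) = [-1, -2.5000-0.8660i, -2.5000+0.8660i]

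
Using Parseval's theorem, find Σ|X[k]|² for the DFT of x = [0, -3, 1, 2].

Parseval: Σ|x[n]|² = (1/N)Σ|X[k]|², so Σ|X[k]|² = N·Σ|x[n]|² = 4·14.0000

Σ|X[k]|² = N·Σ|x[n]|² = 4·14.0000 = 56.0000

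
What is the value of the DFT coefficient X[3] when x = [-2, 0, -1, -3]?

X[3] = Σ(n=0 to 3) x[n] · ω_4^(3n) where ω_4 = e^(-2πi/4)
= (-2)·ω_4^0 + (0)·ω_4^3 + (-1)·ω_4^6 + (-3)·ω_4^9

X[3] = -1+3i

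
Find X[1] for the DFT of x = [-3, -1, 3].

X[1] = Σ(n=0 to 2) x[n] · ω_3^(1n) where ω_3 = e^(-2πi/3)
= (-3)·ω_3^0 + (-1)·ω_3^1 + (3)·ω_3^2

X[1] = -4.0000+3.4641i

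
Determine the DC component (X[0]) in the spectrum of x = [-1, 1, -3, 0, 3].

X[0] = Σ(n=0 to 4) x[n] · ω_5^0 = Σ x[n]
= (-1) + (1) + (-3) + (0) + (3)

X[0] = 0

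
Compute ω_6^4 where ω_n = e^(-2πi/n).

ω_6^4 = e^(-2πi·4/6)
= cos(-2π·4/6) + i·sin(-2π·4/6)
= cos(-8π/6) + i·sin(-8π/6)

ω_6^4 = cos(-8π/6) + i·sin(-8π/6) = -0.5000+0.8660i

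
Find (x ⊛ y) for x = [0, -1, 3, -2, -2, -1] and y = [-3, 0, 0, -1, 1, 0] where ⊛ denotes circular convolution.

(x ⊛ y)[n] = Σ(m=0 to 5) x[m] · y[(n-m) mod 6]

Computing each output sample:
(x ⊛ y)[0] = 5
(x ⊛ y)[1] = 3
(x ⊛ y)[2] = -10
(x ⊛ y)[3] = 5
(x ⊛ y)[4] = 7
(x ⊛ y)[5] = -1

x ⊛ y = [5, 3, -10, 5, 7, -1]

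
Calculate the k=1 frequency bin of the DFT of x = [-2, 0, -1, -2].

X[1] = Σ(n=0 to 3) x[n] · ω_4^(1n) where ω_4 = e^(-2πi/4)
= (-2)·ω_4^0 + (0)·ω_4^1 + (-1)·ω_4^2 + (-2)·ω_4^3

X[1] = -1-2i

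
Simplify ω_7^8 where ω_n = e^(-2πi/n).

Since ω_7^7 = 1, powers reduce modulo 7.
8 mod 7 = 1
So ω_7^8 = ω_7^1 = e^(-2πi·1/7)

ω_7^8 = ω_7^1 = 0.6235-0.7818i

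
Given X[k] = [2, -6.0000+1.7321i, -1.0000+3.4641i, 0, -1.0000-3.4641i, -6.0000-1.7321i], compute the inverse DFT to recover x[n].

x[n] = (1/6) Σ(k=0 to 5) X[k] · e^(2πikn/6)

Computing each x[n]:
x[0] = -2
x[1] = -2
x[2] = 2
x[3] = 2
x[4] = 1
x[5] = 1

x = [-2, -2, 2, 2, 1, 1]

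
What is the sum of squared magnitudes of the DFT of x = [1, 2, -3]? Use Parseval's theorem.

Parseval: Σ|x[n]|² = (1/N)Σ|X[k]|², so Σ|X[k]|² = N·Σ|x[n]|² = 3·14.0000

Σ|X[k]|² = N·Σ|x[n]|² = 3·14.0000 = 42.0000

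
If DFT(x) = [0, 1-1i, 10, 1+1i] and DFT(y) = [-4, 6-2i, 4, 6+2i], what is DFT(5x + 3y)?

By linearity: DFT(5x + 3y) = 5·DFT(x) + 3·DFT(y)
= 5·[0, 1-1i, 10, 1+1i] + 3·[-4, 6-2i, 4, 6+2i]

Computing element-wise:
Z[0] = 5·(0) + 3·(-4) = -12
Z[1] = 5·(1-1i) + 3·(6-2i) = 23-11i
Z[2] = 5·(10) + 3·(4) = 62
Z[3] = 5·(1+1i) + 3·(6+2i) = 23+11i

DFT(5x + 3y) = 5·X + 3·Y = [-12, 23-11i, 62, 23+11i]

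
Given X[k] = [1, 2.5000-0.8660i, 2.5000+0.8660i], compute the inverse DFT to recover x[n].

x[n] = (1/3) Σ(k=0 to 2) X[k] · e^(2πikn/3)

Computing each x[n]:
x[0] = 2
x[1] = 0
x[2] = -1

x = [2, 0, -1]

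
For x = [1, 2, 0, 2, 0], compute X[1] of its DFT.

X[1] = Σ(n=0 to 4) x[n] · ω_5^(1n) where ω_5 = e^(-2πi/5)
= (1)·ω_5^0 + (2)·ω_5^1 + (0)·ω_5^2 + (2)·ω_5^3 + (0)·ω_5^4

X[1] = -0.7265i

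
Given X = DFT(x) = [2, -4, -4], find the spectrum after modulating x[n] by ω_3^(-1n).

Modulation property: DFT(ω_3^(-1n)·x[n]) = X[(k-1) mod 3], so circularly shift X by 1 positions.

X[k-1] = [-4, 2, -4]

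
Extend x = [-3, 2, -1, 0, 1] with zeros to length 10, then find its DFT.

Original 5-point DFT: [-1, -1.2639-0.3633i, -5.7361-1.5388i, -5.7361+1.5388i, -1.2639+0.3633i]
Zero-padded 10-point DFT provides frequency interpolation.

DFT_10([x, 0, ...]) = [-1, -2.5000-0.8123i, -1.2639-0.3633i, -2.5000-3.4410i, -5.7361-1.5388i, -5, -5.7361+1.5388i, -2.5000+3.4410i, -1.2639+0.3633i, -2.5000+0.8123i]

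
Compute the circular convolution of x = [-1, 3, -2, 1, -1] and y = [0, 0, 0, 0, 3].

(x ⊛ y)[n] = Σ(m=0 to 4) x[m] · y[(n-m) mod 5]

Computing each output sample:
(x ⊛ y)[0] = 9
(x ⊛ y)[1] = -6
(x ⊛ y)[2] = 3
(x ⊛ y)[3] = -3
(x ⊛ y)[4] = -3

x ⊛ y = [9, -6, 3, -3, -3]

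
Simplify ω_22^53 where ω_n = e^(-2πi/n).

Since ω_22^22 = 1, powers reduce modulo 22.
53 mod 22 = 9
So ω_22^53 = ω_22^9 = e^(-2πi·9/22)

ω_22^53 = ω_22^9 = -0.8413-0.5406i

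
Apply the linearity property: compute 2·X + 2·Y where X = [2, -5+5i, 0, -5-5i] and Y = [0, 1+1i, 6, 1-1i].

By linearity: DFT(2x + 2y) = 2·DFT(x) + 2·DFT(y)
= 2·[2, -5+5i, 0, -5-5i] + 2·[0, 1+1i, 6, 1-1i]

Computing element-wise:
Z[0] = 2·(2) + 2·(0) = 4
Z[1] = 2·(-5+5i) + 2·(1+1i) = -8+12i
Z[2] = 2·(0) + 2·(6) = 12
Z[3] = 2·(-5-5i) + 2·(1-1i) = -8-12i

DFT(2x + 2y) = 2·X + 2·Y = [4, -8+12i, 12, -8-12i]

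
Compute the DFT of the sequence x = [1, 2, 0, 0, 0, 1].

X[k] = Σ(n=0 to 5) x[n] · ω_6^(nk)
where ω_6 = e^(-2πi/6)

Computing each X[k]:
X[0] = 4
X[1] = 2.5000-0.8660i
X[2] = -0.5000-0.8660i
X[3] = -2
X[4] = -0.5000+0.8660i
X[5] = 2.5000+0.8660i

X = [4, 2.5000-0.8660i, -0.5000-0.8660i, -2, -0.5000+0.8660i, 2.5000+0.8660i]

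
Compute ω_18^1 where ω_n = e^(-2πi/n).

ω_18^1 = e^(-2πi·1/18)
= cos(-2π·1/18) + i·sin(-2π·1/18)
= cos(-2π/18) + i·sin(-2π/18)

ω_18^1 = cos(-2π/18) + i·sin(-2π/18) = 0.9397-0.3420i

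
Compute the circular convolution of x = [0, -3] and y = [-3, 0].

(x ⊛ y)[n] = Σ(m=0 to 1) x[m] · y[(n-m) mod 2]

Computing each output sample:
(x ⊛ y)[0] = 0
(x ⊛ y)[1] = 9

x ⊛ y = [0, 9]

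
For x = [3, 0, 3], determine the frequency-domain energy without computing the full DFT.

Parseval: Σ|x[n]|² = (1/N)Σ|X[k]|², so Σ|X[k]|² = N·Σ|x[n]|² = 3·18.0000

Σ|X[k]|² = N·Σ|x[n]|² = 3·18.0000 = 54.0000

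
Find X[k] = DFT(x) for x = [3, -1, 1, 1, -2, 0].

X[k] = Σ(n=0 to 5) x[n] · ω_6^(nk)
where ω_6 = e^(-2πi/6)

Computing each X[k]:
X[0] = 2
X[1] = 2.0000-1.7321i
X[2] = 5.0000+3.4641i
X[3] = 2
X[4] = 5.0000-3.4641i
X[5] = 2.0000+1.7321i

X = [2, 2.0000-1.7321i, 5.0000+3.4641i, 2, 5.0000-3.4641i, 2.0000+1.7321i]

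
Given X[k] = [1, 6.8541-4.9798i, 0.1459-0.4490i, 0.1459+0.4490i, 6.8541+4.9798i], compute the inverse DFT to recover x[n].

x[n] = (1/5) Σ(k=0 to 4) X[k] · e^(2πikn/5)

Computing each x[n]:
x[0] = 3
x[1] = 3
x[2] = -1
x[3] = -3
x[4] = -1

x = [3, 3, -1, -3, -1]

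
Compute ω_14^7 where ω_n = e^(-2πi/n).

ω_14^7 = e^(-2πi·7/14)
= cos(-2π·7/14) + i·sin(-2π·7/14)
= cos(-14π/14) + i·sin(-14π/14)

ω_14^7 = cos(-14π/14) + i·sin(-14π/14) = -1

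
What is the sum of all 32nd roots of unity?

Sum of all nth roots of unity equals 0 for n > 1 (geometric series with r ≠ 1).

0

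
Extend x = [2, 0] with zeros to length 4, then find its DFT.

Original 2-point DFT: [2, 2]
Zero-padded 4-point DFT provides frequency interpolation.

DFT_4([x, 0, ...]) = [2, 2, 2, 2]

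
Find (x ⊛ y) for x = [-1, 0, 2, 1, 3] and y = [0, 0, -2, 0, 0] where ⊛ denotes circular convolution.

(x ⊛ y)[n] = Σ(m=0 to 4) x[m] · y[(n-m) mod 5]

Computing each output sample:
(x ⊛ y)[0] = -2
(x ⊛ y)[1] = -6
(x ⊛ y)[2] = 2
(x ⊛ y)[3] = 0
(x ⊛ y)[4] = -4

x ⊛ y = [-2, -6, 2, 0, -4]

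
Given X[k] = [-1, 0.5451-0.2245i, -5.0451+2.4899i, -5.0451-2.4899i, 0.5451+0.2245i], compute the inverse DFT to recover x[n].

x[n] = (1/5) Σ(k=0 to 4) X[k] · e^(2πikn/5)

Computing each x[n]:
x[0] = -2
x[1] = 1
x[2] = 0
x[3] = -2
x[4] = 2

x = [-2, 1, 0, -2, 2]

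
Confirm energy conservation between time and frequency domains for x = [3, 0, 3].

Time domain:
Σ|x[n]|² = |3|² + |0|² + |3|² = 18.0000

Frequency domain:
(1/3)Σ|X[k]|² = (1/3)(|6|² + |1.5000+2.5981i|² + |1.5000-2.5981i|²) = (1/3)·54.0000 = 18.0000

Both sides agree, confirming Parseval's theorem.

Σ|x[n]|² = (1/N)Σ|X[k]|² = 18.0000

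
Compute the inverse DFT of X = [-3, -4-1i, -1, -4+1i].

x[n] = (1/4) Σ(k=0 to 3) X[k] · e^(2πikn/4)

Computing each x[n]:
x[0] = -3
x[1] = 0
x[2] = 1
x[3] = -1

x = [-3, 0, 1, -1]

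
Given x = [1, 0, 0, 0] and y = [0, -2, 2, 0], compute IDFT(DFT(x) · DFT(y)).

(x ⊛ y)[n] = Σ(m=0 to 3) x[m] · y[(n-m) mod 4]

Computing each output sample:
(x ⊛ y)[0] = 0
(x ⊛ y)[1] = -2
(x ⊛ y)[2] = 2
(x ⊛ y)[3] = 0

x ⊛ y = [0, -2, 2, 0]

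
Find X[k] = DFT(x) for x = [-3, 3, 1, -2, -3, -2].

X[k] = Σ(n=0 to 5) x[n] · ω_6^(nk)
where ω_6 = e^(-2πi/6)

Computing each X[k]:
X[0] = -6
X[1] = 0.5000-7.7942i
X[2] = -4.5000-0.8660i
X[3] = -4
X[4] = -4.5000+0.8660i
X[5] = 0.5000+7.7942i

X = [-6, 0.5000-7.7942i, -4.5000-0.8660i, -4, -4.5000+0.8660i, 0.5000+7.7942i]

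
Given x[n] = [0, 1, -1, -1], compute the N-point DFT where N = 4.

X[k] = Σ(n=0 to 3) x[n] · ω_4^(nk)
where ω_4 = e^(-2πi/4)

Computing each X[k]:
X[0] = -1
X[1] = 1-2i
X[2] = -1
X[3] = 1+2i

X = [-1, 1-2i, -1, 1+2i]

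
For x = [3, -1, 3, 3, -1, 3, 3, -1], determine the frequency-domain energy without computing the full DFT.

Parseval: Σ|x[n]|² = (1/N)Σ|X[k]|², so Σ|X[k]|² = N·Σ|x[n]|² = 8·48.0000

Σ|X[k]|² = N·Σ|x[n]|² = 8·48.0000 = 384.0000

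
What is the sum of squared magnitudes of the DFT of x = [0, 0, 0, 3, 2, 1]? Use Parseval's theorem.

Parseval: Σ|x[n]|² = (1/N)Σ|X[k]|², so Σ|X[k]|² = N·Σ|x[n]|² = 6·14.0000

Σ|X[k]|² = N·Σ|x[n]|² = 6·14.0000 = 84.0000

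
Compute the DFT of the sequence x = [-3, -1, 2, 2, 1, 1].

X[k] = Σ(n=0 to 5) x[n] · ω_6^(nk)
where ω_6 = e^(-2πi/6)

Computing each X[k]:
X[0] = 2
X[1] = -6.5000+0.8660i
X[2] = -2.5000+2.5981i
X[3] = -2
X[4] = -2.5000-2.5981i
X[5] = -6.5000-0.8660i

X = [2, -6.5000+0.8660i, -2.5000+2.5981i, -2, -2.5000-2.5981i, -6.5000-0.8660i]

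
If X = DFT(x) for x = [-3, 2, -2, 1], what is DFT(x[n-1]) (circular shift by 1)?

Time shift by 1: X_shifted[k] = ω_4^(1k) · X[k]
Shifted x = [1, -3, 2, -2]

DFT(x[n-1]) = [-2, -1+1i, 8, -1-1i]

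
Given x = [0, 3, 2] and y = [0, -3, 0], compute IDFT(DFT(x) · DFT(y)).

(x ⊛ y)[n] = Σ(m=0 to 2) x[m] · y[(n-m) mod 3]

Computing each output sample:
(x ⊛ y)[0] = -6
(x ⊛ y)[1] = 0
(x ⊛ y)[2] = -9

x ⊛ y = [-6, 0, -9]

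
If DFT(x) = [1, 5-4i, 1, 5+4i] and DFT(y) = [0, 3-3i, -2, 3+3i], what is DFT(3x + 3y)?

By linearity: DFT(3x + 3y) = 3·DFT(x) + 3·DFT(y)
= 3·[1, 5-4i, 1, 5+4i] + 3·[0, 3-3i, -2, 3+3i]

Computing element-wise:
Z[0] = 3·(1) + 3·(0) = 3
Z[1] = 3·(5-4i) + 3·(3-3i) = 24-21i
Z[2] = 3·(1) + 3·(-2) = -3
Z[3] = 3·(5+4i) + 3·(3+3i) = 24+21i

DFT(3x + 3y) = 3·X + 3·Y = [3, 24-21i, -3, 24+21i]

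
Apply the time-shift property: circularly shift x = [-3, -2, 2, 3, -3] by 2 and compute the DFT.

Time shift by 2: X_shifted[k] = ω_5^(2k) · X[k]
Shifted x = [3, -3, -3, -2, 2]

DFT(x[n-2]) = [-3, 6.7361+5.3431i, 2.2639+1.9879i, 2.2639-1.9879i, 6.7361-5.3431i]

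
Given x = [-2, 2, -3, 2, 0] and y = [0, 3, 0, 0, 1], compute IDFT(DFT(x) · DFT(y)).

(x ⊛ y)[n] = Σ(m=0 to 4) x[m] · y[(n-m) mod 5]

Computing each output sample:
(x ⊛ y)[0] = 2
(x ⊛ y)[1] = -9
(x ⊛ y)[2] = 8
(x ⊛ y)[3] = -9
(x ⊛ y)[4] = 4

x ⊛ y = [2, -9, 8, -9, 4]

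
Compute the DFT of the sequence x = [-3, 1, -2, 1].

X[k] = Σ(n=0 to 3) x[n] · ω_4^(nk)
where ω_4 = e^(-2πi/4)

Computing each X[k]:
X[0] = -3
X[1] = -1
X[2] = -7
X[3] = -1

X = [-3, -1, -7, -1]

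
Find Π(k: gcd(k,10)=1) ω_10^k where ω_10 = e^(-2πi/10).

The primitive 10th roots of unity are ω_10^k for k coprime to 10: k ∈ {1, 3, 7, 9}
Their product equals the constant term of the cyclotomic polynomial Φ_10(x) up to sign.
For n ≥ 3, the product of all primitive nth roots of unity is 1. (For n=1 it is 1; for n=2 it is -1.)

1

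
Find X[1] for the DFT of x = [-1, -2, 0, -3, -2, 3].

X[1] = Σ(n=0 to 5) x[n] · ω_6^(1n) where ω_6 = e^(-2πi/6)
= (-1)·ω_6^0 + (-2)·ω_6^1 + (0)·ω_6^2 + (-3)·ω_6^3 + (-2)·ω_6^4 + (3)·ω_6^5

X[1] = 3.5000+2.5981i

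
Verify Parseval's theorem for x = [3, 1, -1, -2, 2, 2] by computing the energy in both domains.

Time domain:
Σ|x[n]|² = |3|² + |1|² + |-1|² + |-2|² + |2|² + |2|² = 23.0000

Frequency domain:
(1/6)Σ|X[k]|² = (1/6)(|5|² + |6.0000+3.4641i|² + |-1.0000-1.7321i|² + |3|² + |-1.0000+1.7321i|² + |6.0000-3.4641i|²) = (1/6)·138.0000 = 23.0000

Both sides agree, confirming Parseval's theorem.

Σ|x[n]|² = (1/N)Σ|X[k]|² = 23.0000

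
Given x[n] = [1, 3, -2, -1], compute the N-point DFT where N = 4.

X[k] = Σ(n=0 to 3) x[n] · ω_4^(nk)
where ω_4 = e^(-2πi/4)

Computing each X[k]:
X[0] = 1
X[1] = 3-4i
X[2] = -3
X[3] = 3+4i

X = [1, 3-4i, -3, 3+4i]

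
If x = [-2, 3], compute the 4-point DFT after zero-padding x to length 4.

Original 2-point DFT: [1, -5]
Zero-padded 4-point DFT provides frequency interpolation.

DFT_4([x, 0, ...]) = [1, -2-3i, -5, -2+3i]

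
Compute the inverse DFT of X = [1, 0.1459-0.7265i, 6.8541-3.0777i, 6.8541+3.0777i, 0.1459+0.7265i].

x[n] = (1/5) Σ(k=0 to 4) X[k] · e^(2πikn/5)

Computing each x[n]:
x[0] = 3
x[1] = -1
x[2] = 0
x[3] = 2
x[4] = -3

x = [3, -1, 0, 2, -3]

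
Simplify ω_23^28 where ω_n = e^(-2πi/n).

Since ω_23^23 = 1, powers reduce modulo 23.
28 mod 23 = 5
So ω_23^28 = ω_23^5 = e^(-2πi·5/23)

ω_23^28 = ω_23^5 = 0.2035-0.9791i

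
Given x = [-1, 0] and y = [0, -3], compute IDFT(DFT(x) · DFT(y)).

(x ⊛ y)[n] = Σ(m=0 to 1) x[m] · y[(n-m) mod 2]

Computing each output sample:
(x ⊛ y)[0] = 0
(x ⊛ y)[1] = 3

x ⊛ y = [0, 3]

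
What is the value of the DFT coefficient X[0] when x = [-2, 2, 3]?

X[0] = Σ(n=0 to 2) x[n] · ω_3^0 = Σ x[n]
= (-2) + (2) + (3)

X[0] = 3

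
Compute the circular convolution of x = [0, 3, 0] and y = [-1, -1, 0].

(x ⊛ y)[n] = Σ(m=0 to 2) x[m] · y[(n-m) mod 3]

Computing each output sample:
(x ⊛ y)[0] = 0
(x ⊛ y)[1] = -3
(x ⊛ y)[2] = -3

x ⊛ y = [0, -3, -3]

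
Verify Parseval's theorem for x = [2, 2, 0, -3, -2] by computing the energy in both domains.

Time domain:
Σ|x[n]|² = |2|² + |2|² + |0|² + |-3|² + |-2|² = 21.0000

Frequency domain:
(1/5)Σ|X[k]|² = (1/5)(|-1|² + |4.4271-5.5676i|² + |1.0729+0.5020i|² + |1.0729-0.5020i|² + |4.4271+5.5676i|²) = (1/5)·105.0000 = 21.0000

Both sides agree, confirming Parseval's theorem.

Σ|x[n]|² = (1/N)Σ|X[k]|² = 21.0000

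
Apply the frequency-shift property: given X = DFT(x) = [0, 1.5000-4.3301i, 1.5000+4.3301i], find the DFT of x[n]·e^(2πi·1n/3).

Modulation property: DFT(ω_3^(-1n)·x[n]) = X[(k-1) mod 3], so circularly shift X by 1 positions.

X[k-1] = [1.5000+4.3301i, 0, 1.5000-4.3301i]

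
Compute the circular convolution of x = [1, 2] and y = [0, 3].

(x ⊛ y)[n] = Σ(m=0 to 1) x[m] · y[(n-m) mod 2]

Computing each output sample:
(x ⊛ y)[0] = 6
(x ⊛ y)[1] = 3

x ⊛ y = [6, 3]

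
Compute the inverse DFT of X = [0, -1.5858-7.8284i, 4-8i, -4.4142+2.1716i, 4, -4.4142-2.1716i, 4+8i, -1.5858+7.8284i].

x[n] = (1/8) Σ(k=0 to 7) X[k] · e^(2πikn/8)

Computing each x[n]:
x[0] = 0
x[1] = 3
x[2] = 2
x[3] = -2
x[4] = 3
x[5] = 0
x[6] = -3
x[7] = -3

x = [0, 3, 2, -2, 3, 0, -3, -3]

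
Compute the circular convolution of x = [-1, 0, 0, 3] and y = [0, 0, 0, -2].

(x ⊛ y)[n] = Σ(m=0 to 3) x[m] · y[(n-m) mod 4]

Computing each output sample:
(x ⊛ y)[0] = 0
(x ⊛ y)[1] = 0
(x ⊛ y)[2] = -6
(x ⊛ y)[3] = 2

x ⊛ y = [0, 0, -6, 2]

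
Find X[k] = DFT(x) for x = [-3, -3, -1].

X[k] = Σ(n=0 to 2) x[n] · ω_3^(nk)
where ω_3 = e^(-2πi/3)

Computing each X[k]:
X[0] = -7
X[1] = -1.0000+1.7321i
X[2] = -1.0000-1.7321i

X = [-7, -1.0000+1.7321i, -1.0000-1.7321i]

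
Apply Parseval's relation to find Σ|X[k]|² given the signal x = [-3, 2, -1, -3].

Parseval: Σ|x[n]|² = (1/N)Σ|X[k]|², so Σ|X[k]|² = N·Σ|x[n]|² = 4·23.0000

Σ|X[k]|² = N·Σ|x[n]|² = 4·23.0000 = 92.0000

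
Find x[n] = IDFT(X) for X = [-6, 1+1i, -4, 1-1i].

x[n] = (1/4) Σ(k=0 to 3) X[k] · e^(2πikn/4)

Computing each x[n]:
x[0] = -2
x[1] = -1
x[2] = -3
x[3] = 0

x = [-2, -1, -3, 0]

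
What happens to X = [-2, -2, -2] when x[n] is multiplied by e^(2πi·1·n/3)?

Modulation property: DFT(ω_3^(-1n)·x[n]) = X[(k-1) mod 3], so circularly shift X by 1 positions.

X[k-1] = [-2, -2, -2]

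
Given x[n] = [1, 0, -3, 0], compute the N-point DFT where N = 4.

X[k] = Σ(n=0 to 3) x[n] · ω_4^(nk)
where ω_4 = e^(-2πi/4)

Computing each X[k]:
X[0] = -2
X[1] = 4
X[2] = -2
X[3] = 4

X = [-2, 4, -2, 4]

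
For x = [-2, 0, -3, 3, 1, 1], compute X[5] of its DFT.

X[5] = Σ(n=0 to 5) x[n] · ω_6^(5n) where ω_6 = e^(-2πi/6)
= (-2)·ω_6^0 + (0)·ω_6^5 + (-3)·ω_6^10 + (3)·ω_6^15 + (1)·ω_6^20 + (1)·ω_6^25

X[5] = -3.5000-4.3301i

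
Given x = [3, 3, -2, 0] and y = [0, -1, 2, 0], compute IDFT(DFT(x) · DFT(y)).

(x ⊛ y)[n] = Σ(m=0 to 3) x[m] · y[(n-m) mod 4]

Computing each output sample:
(x ⊛ y)[0] = -4
(x ⊛ y)[1] = -3
(x ⊛ y)[2] = 3
(x ⊛ y)[3] = 8

x ⊛ y = [-4, -3, 3, 8]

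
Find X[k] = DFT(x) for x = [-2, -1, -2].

X[k] = Σ(n=0 to 2) x[n] · ω_3^(nk)
where ω_3 = e^(-2πi/3)

Computing each X[k]:
X[0] = -5
X[1] = -0.5000-0.8660i
X[2] = -0.5000+0.8660i

X = [-5, -0.5000-0.8660i, -0.5000+0.8660i]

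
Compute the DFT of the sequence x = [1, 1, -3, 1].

X[k] = Σ(n=0 to 3) x[n] · ω_4^(nk)
where ω_4 = e^(-2πi/4)

Computing each X[k]:
X[0] = 0
X[1] = 4
X[2] = -4
X[3] = 4

X = [0, 4, -4, 4]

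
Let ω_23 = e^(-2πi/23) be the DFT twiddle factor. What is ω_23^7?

ω_23^7 = e^(-2πi·7/23)
= cos(-2π·7/23) + i·sin(-2π·7/23)
= cos(-14π/23) + i·sin(-14π/23)

ω_23^7 = cos(-14π/23) + i·sin(-14π/23) = -0.3349-0.9423i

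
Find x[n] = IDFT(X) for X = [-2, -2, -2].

x[n] = (1/3) Σ(k=0 to 2) X[k] · e^(2πikn/3)

Computing each x[n]:
x[0] = -2
x[1] = 0
x[2] = 0

x = [-2, 0, 0]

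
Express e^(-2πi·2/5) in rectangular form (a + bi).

ω_5^2 = e^(-2πi·2/5)
= cos(-2π·2/5) + i·sin(-2π·2/5)
= cos(-4π/5) + i·sin(-4π/5)

ω_5^2 = cos(-4π/5) + i·sin(-4π/5) = -0.8090-0.5878i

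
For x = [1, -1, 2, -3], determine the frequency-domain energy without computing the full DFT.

Parseval: Σ|x[n]|² = (1/N)Σ|X[k]|², so Σ|X[k]|² = N·Σ|x[n]|² = 4·15.0000

Σ|X[k]|² = N·Σ|x[n]|² = 4·15.0000 = 60.0000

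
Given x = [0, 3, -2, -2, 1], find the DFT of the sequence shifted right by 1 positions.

Time shift by 1: X_shifted[k] = ω_5^(1k) · X[k]
Shifted x = [1, 0, 3, -2, -2]

DFT(x[n-1]) = [0, -0.4271-4.8410i, 2.9271+3.5797i, 2.9271-3.5797i, -0.4271+4.8410i]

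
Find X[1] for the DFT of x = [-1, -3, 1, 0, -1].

X[1] = Σ(n=0 to 4) x[n] · ω_5^(1n) where ω_5 = e^(-2πi/5)
= (-1)·ω_5^0 + (-3)·ω_5^1 + (1)·ω_5^2 + (0)·ω_5^3 + (-1)·ω_5^4

X[1] = -3.0451+1.3143i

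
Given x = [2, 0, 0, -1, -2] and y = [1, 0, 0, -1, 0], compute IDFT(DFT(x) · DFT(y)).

(x ⊛ y)[n] = Σ(m=0 to 4) x[m] · y[(n-m) mod 5]

Computing each output sample:
(x ⊛ y)[0] = 2
(x ⊛ y)[1] = 1
(x ⊛ y)[2] = 2
(x ⊛ y)[3] = -3
(x ⊛ y)[4] = -2

x ⊛ y = [2, 1, 2, -3, -2]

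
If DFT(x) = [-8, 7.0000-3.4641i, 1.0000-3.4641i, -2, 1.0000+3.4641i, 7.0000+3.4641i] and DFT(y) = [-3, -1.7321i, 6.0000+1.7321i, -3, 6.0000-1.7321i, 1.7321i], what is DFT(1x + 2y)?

By linearity: DFT(1x + 2y) = 1·DFT(x) + 2·DFT(y)
= 1·[-8, 7.0000-3.4641i, 1.0000-3.4641i, -2, 1.0000+3.4641i, 7.0000+3.4641i] + 2·[-3, -1.7321i, 6.0000+1.7321i, -3, 6.0000-1.7321i, 1.7321i]

Computing element-wise:
Z[0] = 1·(-8) + 2·(-3) = -14
Z[1] = 1·(7.0000-3.4641i) + 2·(-1.7321i) = 7.0000-6.9283i
Z[2] = 1·(1.0000-3.4641i) + 2·(6.0000+1.7321i) = 13.0000+0.0001i
Z[3] = 1·(-2) + 2·(-3) = -8
Z[4] = 1·(1.0000+3.4641i) + 2·(6.0000-1.7321i) = 13.0000-0.0001i
Z[5] = 1·(7.0000+3.4641i) + 2·(1.7321i) = 7.0000+6.9283i

DFT(1x + 2y) = 1·X + 2·Y = [-14, 7.0000-6.9283i, 13.0000+0.0001i, -8, 13.0000-0.0001i, 7.0000+6.9283i]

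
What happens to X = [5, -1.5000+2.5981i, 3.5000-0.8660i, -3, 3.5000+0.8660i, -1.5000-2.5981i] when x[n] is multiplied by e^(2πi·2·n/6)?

Modulation property: DFT(ω_6^(-2n)·x[n]) = X[(k-2) mod 6], so circularly shift X by 2 positions.

X[k-2] = [3.5000+0.8660i, -1.5000-2.5981i, 5, -1.5000+2.5981i, 3.5000-0.8660i, -3]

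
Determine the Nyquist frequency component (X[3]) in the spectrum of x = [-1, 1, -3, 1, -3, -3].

X[3] = Σ(n=0 to 5) x[n] · ω_6^(3n) where ω_6 = e^(-2πi/6)
= (-1)·ω_6^0 + (1)·ω_6^3 + (-3)·ω_6^6 + (1)·ω_6^9 + (-3)·ω_6^12 + (-3)·ω_6^15

X[3] = -6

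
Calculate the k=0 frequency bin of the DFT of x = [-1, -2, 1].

X[0] = Σ(n=0 to 2) x[n] · ω_3^0 = Σ x[n]
= (-1) + (-2) + (1)

X[0] = -2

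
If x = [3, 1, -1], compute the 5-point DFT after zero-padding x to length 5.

Original 3-point DFT: [3, 3.0000-1.7321i, 3.0000+1.7321i]
Zero-padded 5-point DFT provides frequency interpolation.

DFT_5([x, 0, ...]) = [3, 4.1180-0.3633i, 1.8820-1.5388i, 1.8820+1.5388i, 4.1180+0.3633i]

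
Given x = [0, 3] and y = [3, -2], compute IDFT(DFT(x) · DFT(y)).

(x ⊛ y)[n] = Σ(m=0 to 1) x[m] · y[(n-m) mod 2]

Computing each output sample:
(x ⊛ y)[0] = -6
(x ⊛ y)[1] = 9

x ⊛ y = [-6, 9]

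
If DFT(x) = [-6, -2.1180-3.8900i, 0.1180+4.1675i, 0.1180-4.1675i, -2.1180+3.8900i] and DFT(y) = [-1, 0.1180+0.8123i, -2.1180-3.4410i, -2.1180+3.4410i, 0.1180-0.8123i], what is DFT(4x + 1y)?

By linearity: DFT(4x + 1y) = 4·DFT(x) + 1·DFT(y)
= 4·[-6, -2.1180-3.8900i, 0.1180+4.1675i, 0.1180-4.1675i, -2.1180+3.8900i] + 1·[-1, 0.1180+0.8123i, -2.1180-3.4410i, -2.1180+3.4410i, 0.1180-0.8123i]

Computing element-wise:
Z[0] = 4·(-6) + 1·(-1) = -25
Z[1] = 4·(-2.1180-3.8900i) + 1·(0.1180+0.8123i) = -8.3540-14.7477i
Z[2] = 4·(0.1180+4.1675i) + 1·(-2.1180-3.4410i) = -1.6460+13.2290i
Z[3] = 4·(0.1180-4.1675i) + 1·(-2.1180+3.4410i) = -1.6460-13.2290i
Z[4] = 4·(-2.1180+3.8900i) + 1·(0.1180-0.8123i) = -8.3540+14.7477i

DFT(4x + 1y) = 4·X + 1·Y = [-25, -8.3540-14.7477i, -1.6460+13.2290i, -1.6460-13.2290i, -8.3540+14.7477i]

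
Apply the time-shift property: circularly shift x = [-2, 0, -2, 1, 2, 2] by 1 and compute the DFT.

Time shift by 1: X_shifted[k] = ω_6^(1k) · X[k]
Shifted x = [2, -2, 0, -2, 1, 2]

DFT(x[n-1]) = [1, 3.5000+4.3301i, -0.5000+2.5981i, 5, -0.5000-2.5981i, 3.5000-4.3301i]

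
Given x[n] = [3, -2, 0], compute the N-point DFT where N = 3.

X[k] = Σ(n=0 to 2) x[n] · ω_3^(nk)
where ω_3 = e^(-2πi/3)

Computing each X[k]:
X[0] = 1
X[1] = 4.0000+1.7321i
X[2] = 4.0000-1.7321i

X = [1, 4.0000+1.7321i, 4.0000-1.7321i]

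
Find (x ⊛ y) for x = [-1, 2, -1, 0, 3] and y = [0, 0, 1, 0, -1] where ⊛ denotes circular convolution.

(x ⊛ y)[n] = Σ(m=0 to 4) x[m] · y[(n-m) mod 5]

Computing each output sample:
(x ⊛ y)[0] = -2
(x ⊛ y)[1] = 4
(x ⊛ y)[2] = -1
(x ⊛ y)[3] = -1
(x ⊛ y)[4] = 0

x ⊛ y = [-2, 4, -1, -1, 0]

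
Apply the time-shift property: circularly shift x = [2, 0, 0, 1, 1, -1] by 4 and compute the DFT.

Time shift by 4: X_shifted[k] = ω_6^(4k) · X[k]
Shifted x = [0, 1, 1, -1, 2, 0]

DFT(x[n-4]) = [3, 0, -3.0000-1.7321i, 3, -3.0000+1.7321i, 0]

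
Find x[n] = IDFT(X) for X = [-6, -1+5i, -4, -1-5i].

x[n] = (1/4) Σ(k=0 to 3) X[k] · e^(2πikn/4)

Computing each x[n]:
x[0] = -3
x[1] = -3
x[2] = -2
x[3] = 2

x = [-3, -3, -2, 2]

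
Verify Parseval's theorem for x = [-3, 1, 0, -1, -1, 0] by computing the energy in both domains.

Time domain:
Σ|x[n]|² = |-3|² + |1|² + |0|² + |-1|² + |-1|² + |0|² = 12.0000

Frequency domain:
(1/6)Σ|X[k]|² = (1/6)(|-4|² + |-1.0000-1.7321i|² + |-4|² + |-4|² + |-4|² + |-1.0000+1.7321i|²) = (1/6)·72.0000 = 12.0000

Both sides agree, confirming Parseval's theorem.

Σ|x[n]|² = (1/N)Σ|X[k]|² = 12.0000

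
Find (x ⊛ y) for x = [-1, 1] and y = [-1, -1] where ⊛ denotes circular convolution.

(x ⊛ y)[n] = Σ(m=0 to 1) x[m] · y[(n-m) mod 2]

Computing each output sample:
(x ⊛ y)[0] = 0
(x ⊛ y)[1] = 0

x ⊛ y = [0, 0]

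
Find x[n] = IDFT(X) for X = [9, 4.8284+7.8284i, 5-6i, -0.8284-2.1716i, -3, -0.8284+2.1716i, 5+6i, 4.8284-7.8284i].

x[n] = (1/8) Σ(k=0 to 7) X[k] · e^(2πikn/8)

Computing each x[n]:
x[0] = 3
x[1] = 3
x[2] = -3
x[3] = -2
x[4] = 1
x[5] = 3
x[6] = 2
x[7] = 2

x = [3, 3, -3, -2, 1, 3, 2, 2]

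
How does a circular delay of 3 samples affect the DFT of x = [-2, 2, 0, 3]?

Time shift by 3: X_shifted[k] = ω_4^(3k) · X[k]
Shifted x = [2, 0, 3, -2]

DFT(x[n-3]) = [3, -1-2i, 7, -1+2i]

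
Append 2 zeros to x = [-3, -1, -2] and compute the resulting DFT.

Original 3-point DFT: [-6, -1.5000-0.8660i, -1.5000+0.8660i]
Zero-padded 5-point DFT provides frequency interpolation.

DFT_5([x, 0, ...]) = [-6, -1.6910+2.1266i, -2.8090-1.3143i, -2.8090+1.3143i, -1.6910-2.1266i]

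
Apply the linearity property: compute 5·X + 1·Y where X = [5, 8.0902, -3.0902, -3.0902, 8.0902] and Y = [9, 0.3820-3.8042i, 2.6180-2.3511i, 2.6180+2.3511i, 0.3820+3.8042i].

By linearity: DFT(5x + 1y) = 5·DFT(x) + 1·DFT(y)
= 5·[5, 8.0902, -3.0902, -3.0902, 8.0902] + 1·[9, 0.3820-3.8042i, 2.6180-2.3511i, 2.6180+2.3511i, 0.3820+3.8042i]

Computing element-wise:
Z[0] = 5·(5) + 1·(9) = 34
Z[1] = 5·(8.0902) + 1·(0.3820-3.8042i) = 40.8330-3.8042i
Z[2] = 5·(-3.0902) + 1·(2.6180-2.3511i) = -12.8330-2.3511i
Z[3] = 5·(-3.0902) + 1·(2.6180+2.3511i) = -12.8330+2.3511i
Z[4] = 5·(8.0902) + 1·(0.3820+3.8042i) = 40.8330+3.8042i

DFT(5x + 1y) = 5·X + 1·Y = [34, 40.8330-3.8042i, -12.8330-2.3511i, -12.8330+2.3511i, 40.8330+3.8042i]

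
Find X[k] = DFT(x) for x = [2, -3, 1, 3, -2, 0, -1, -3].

X[k] = Σ(n=0 to 7) x[n] · ω_8^(nk)
where ω_8 = e^(-2πi/8)

Computing each X[k]:
X[0] = -3
X[1] = -2.3640-4.1213i
X[2] = 3i
X[3] = 10.3640-0.1213i
X[4] = 3
X[5] = 10.3640+0.1213i
X[6] = -3i
X[7] = -2.3640+4.1213i

X = [-3, -2.3640-4.1213i, 3i, 10.3640-0.1213i, 3, 10.3640+0.1213i, -3i, -2.3640+4.1213i]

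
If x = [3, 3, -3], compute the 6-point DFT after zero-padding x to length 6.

Original 3-point DFT: [3, 3.0000-5.1962i, 3.0000+5.1962i]
Zero-padded 6-point DFT provides frequency interpolation.

DFT_6([x, 0, ...]) = [3, 6, 3.0000-5.1962i, -3, 3.0000+5.1962i, 6]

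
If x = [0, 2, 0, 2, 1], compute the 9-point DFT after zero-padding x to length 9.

Original 5-point DFT: [5, -0.6910+0.2245i, -1.8090-2.4899i, -1.8090+2.4899i, -0.6910-0.2245i]
Zero-padded 9-point DFT provides frequency interpolation.

DFT_9([x, 0, ...]) = [5, -0.4076-3.3596i, 0.1133+0.4052i, 0.5000-2.5981i, -2.7057-1.4313i, -2.7057+1.4313i, 0.5000+2.5981i, 0.1133-0.4052i, -0.4076+3.3596i]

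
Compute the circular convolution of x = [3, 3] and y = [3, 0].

(x ⊛ y)[n] = Σ(m=0 to 1) x[m] · y[(n-m) mod 2]

Computing each output sample:
(x ⊛ y)[0] = 9
(x ⊛ y)[1] = 9

x ⊛ y = [9, 9]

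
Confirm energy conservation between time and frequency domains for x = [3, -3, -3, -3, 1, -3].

Time domain:
Σ|x[n]|² = |3|² + |-3|² + |-3|² + |-3|² + |1|² + |-3|² = 46.0000

Frequency domain:
(1/6)Σ|X[k]|² = (1/6)(|-8|² + |4.0000+3.4641i|² + |4.0000-3.4641i|² + |10|² + |4.0000+3.4641i|² + |4.0000-3.4641i|²) = (1/6)·276.0000 = 46.0000

Both sides agree, confirming Parseval's theorem.

Σ|x[n]|² = (1/N)Σ|X[k]|² = 46.0000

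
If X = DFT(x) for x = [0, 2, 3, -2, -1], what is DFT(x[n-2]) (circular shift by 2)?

Time shift by 2: X_shifted[k] = ω_5^(2k) · X[k]
Shifted x = [-2, -1, 0, 2, 3]

DFT(x[n-2]) = [2, -3.0000+4.9798i, -3.0000+0.4490i, -3.0000-0.4490i, -3.0000-4.9798i]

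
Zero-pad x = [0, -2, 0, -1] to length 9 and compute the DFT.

Original 4-point DFT: [-3, 1i, 3, -1i]
Zero-padded 9-point DFT provides frequency interpolation.

DFT_9([x, 0, ...]) = [-3, -1.0321+2.1516i, 0.1527+1.1036i, 1.7321i, 2.3794+1.5501i, 2.3794-1.5501i, -1.7321i, 0.1527-1.1036i, -1.0321-2.1516i]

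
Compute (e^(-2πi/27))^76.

Since ω_27^27 = 1, powers reduce modulo 27.
76 mod 27 = 22
So ω_27^76 = ω_27^22 = e^(-2πi·22/27)

ω_27^76 = ω_27^22 = 0.3961+0.9182i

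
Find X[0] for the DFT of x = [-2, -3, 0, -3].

X[0] = Σ(n=0 to 3) x[n] · ω_4^0 = Σ x[n]
= (-2) + (-3) + (0) + (-3)

X[0] = -8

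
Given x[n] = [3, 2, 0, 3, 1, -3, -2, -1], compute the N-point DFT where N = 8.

X[k] = Σ(n=0 to 7) x[n] · ω_8^(nk)
where ω_8 = e^(-2πi/8)

Computing each X[k]:
X[0] = 3
X[1] = 2.7071-8.3640i
X[2] = 6+3i
X[3] = 1.2929-4.3640i
X[4] = 1
X[5] = 1.2929+4.3640i
X[6] = 6-3i
X[7] = 2.7071+8.3640i

X = [3, 2.7071-8.3640i, 6+3i, 1.2929-4.3640i, 1, 1.2929+4.3640i, 6-3i, 2.7071+8.3640i]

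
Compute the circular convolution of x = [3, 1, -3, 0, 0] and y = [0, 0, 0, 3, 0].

(x ⊛ y)[n] = Σ(m=0 to 4) x[m] · y[(n-m) mod 5]

Computing each output sample:
(x ⊛ y)[0] = -9
(x ⊛ y)[1] = 0
(x ⊛ y)[2] = 0
(x ⊛ y)[3] = 9
(x ⊛ y)[4] = 3

x ⊛ y = [-9, 0, 0, 9, 3]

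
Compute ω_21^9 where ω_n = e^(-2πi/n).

ω_21^9 = e^(-2πi·9/21)
= cos(-2π·9/21) + i·sin(-2π·9/21)
= cos(-18π/21) + i·sin(-18π/21)

ω_21^9 = cos(-18π/21) + i·sin(-18π/21) = -0.9010-0.4339i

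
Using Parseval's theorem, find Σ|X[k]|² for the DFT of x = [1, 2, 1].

Parseval: Σ|x[n]|² = (1/N)Σ|X[k]|², so Σ|X[k]|² = N·Σ|x[n]|² = 3·6.0000

Σ|X[k]|² = N·Σ|x[n]|² = 3·6.0000 = 18.0000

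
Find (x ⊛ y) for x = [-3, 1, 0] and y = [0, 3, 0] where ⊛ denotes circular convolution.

(x ⊛ y)[n] = Σ(m=0 to 2) x[m] · y[(n-m) mod 3]

Computing each output sample:
(x ⊛ y)[0] = 0
(x ⊛ y)[1] = -9
(x ⊛ y)[2] = 3

x ⊛ y = [0, -9, 3]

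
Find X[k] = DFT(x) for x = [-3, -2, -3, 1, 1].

X[k] = Σ(n=0 to 4) x[n] · ω_5^(nk)
where ω_5 = e^(-2πi/5)

Computing each X[k]:
X[0] = -6
X[1] = -1.6910+5.2043i
X[2] = -2.8090-2.0409i
X[3] = -2.8090+2.0409i
X[4] = -1.6910-5.2043i

X = [-6, -1.6910+5.2043i, -2.8090-2.0409i, -2.8090+2.0409i, -1.6910-5.2043i]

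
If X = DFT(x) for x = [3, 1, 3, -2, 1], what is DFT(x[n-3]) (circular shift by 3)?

Time shift by 3: X_shifted[k] = ω_5^(3k) · X[k]
Shifted x = [3, -2, 1, 3, 1]

DFT(x[n-3]) = [6, -0.5451+4.0287i, 5.0451-0.1388i, 5.0451+0.1388i, -0.5451-4.0287i]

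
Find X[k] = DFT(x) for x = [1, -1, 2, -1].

X[k] = Σ(n=0 to 3) x[n] · ω_4^(nk)
where ω_4 = e^(-2πi/4)

Computing each X[k]:
X[0] = 1
X[1] = -1
X[2] = 5
X[3] = -1

X = [1, -1, 5, -1]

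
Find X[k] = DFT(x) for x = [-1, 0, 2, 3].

X[k] = Σ(n=0 to 3) x[n] · ω_4^(nk)
where ω_4 = e^(-2πi/4)

Computing each X[k]:
X[0] = 4
X[1] = -3+3i
X[2] = -2
X[3] = -3-3i

X = [4, -3+3i, -2, -3-3i]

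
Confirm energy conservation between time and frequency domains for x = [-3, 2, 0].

Time domain:
Σ|x[n]|² = |-3|² + |2|² + |0|² = 13.0000

Frequency domain:
(1/3)Σ|X[k]|² = (1/3)(|-1|² + |-4.0000-1.7321i|² + |-4.0000+1.7321i|²) = (1/3)·39.0000 = 13.0000

Both sides agree, confirming Parseval's theorem.

Σ|x[n]|² = (1/N)Σ|X[k]|² = 13.0000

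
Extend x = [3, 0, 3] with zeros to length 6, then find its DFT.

Original 3-point DFT: [6, 1.5000+2.5981i, 1.5000-2.5981i]
Zero-padded 6-point DFT provides frequency interpolation.

DFT_6([x, 0, ...]) = [6, 1.5000-2.5981i, 1.5000+2.5981i, 6, 1.5000-2.5981i, 1.5000+2.5981i]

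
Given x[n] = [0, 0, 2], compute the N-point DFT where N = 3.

X[k] = Σ(n=0 to 2) x[n] · ω_3^(nk)
where ω_3 = e^(-2πi/3)

Computing each X[k]:
X[0] = 2
X[1] = -1.0000+1.7321i
X[2] = -1.0000-1.7321i

X = [2, -1.0000+1.7321i, -1.0000-1.7321i]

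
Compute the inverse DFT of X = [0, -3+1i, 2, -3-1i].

x[n] = (1/4) Σ(k=0 to 3) X[k] · e^(2πikn/4)

Computing each x[n]:
x[0] = -1
x[1] = -1
x[2] = 2
x[3] = 0

x = [-1, -1, 2, 0]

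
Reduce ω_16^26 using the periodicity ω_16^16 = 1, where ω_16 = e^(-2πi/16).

Since ω_16^16 = 1, powers reduce modulo 16.
26 mod 16 = 10
So ω_16^26 = ω_16^10 = e^(-2πi·10/16)

ω_16^26 = ω_16^10 = -0.7071+0.7071i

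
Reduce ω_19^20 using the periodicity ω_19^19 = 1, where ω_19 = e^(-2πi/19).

Since ω_19^19 = 1, powers reduce modulo 19.
20 mod 19 = 1
So ω_19^20 = ω_19^1 = e^(-2πi·1/19)

ω_19^20 = ω_19^1 = 0.9458-0.3247i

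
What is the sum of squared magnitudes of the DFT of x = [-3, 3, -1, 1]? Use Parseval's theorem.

Parseval: Σ|x[n]|² = (1/N)Σ|X[k]|², so Σ|X[k]|² = N·Σ|x[n]|² = 4·20.0000

Σ|X[k]|² = N·Σ|x[n]|² = 4·20.0000 = 80.0000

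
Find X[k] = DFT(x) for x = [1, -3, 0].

X[k] = Σ(n=0 to 2) x[n] · ω_3^(nk)
where ω_3 = e^(-2πi/3)

Computing each X[k]:
X[0] = -2
X[1] = 2.5000+2.5981i
X[2] = 2.5000-2.5981i

X = [-2, 2.5000+2.5981i, 2.5000-2.5981i]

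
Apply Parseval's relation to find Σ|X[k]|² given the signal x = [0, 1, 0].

Parseval: Σ|x[n]|² = (1/N)Σ|X[k]|², so Σ|X[k]|² = N·Σ|x[n]|² = 3·1.0000

Σ|X[k]|² = N·Σ|x[n]|² = 3·1.0000 = 3.0000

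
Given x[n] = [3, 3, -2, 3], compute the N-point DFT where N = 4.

X[k] = Σ(n=0 to 3) x[n] · ω_4^(nk)
where ω_4 = e^(-2πi/4)

Computing each X[k]:
X[0] = 7
X[1] = 5
X[2] = -5
X[3] = 5

X = [7, 5, -5, 5]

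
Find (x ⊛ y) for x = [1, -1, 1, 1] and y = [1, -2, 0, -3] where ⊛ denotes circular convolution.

(x ⊛ y)[n] = Σ(m=0 to 3) x[m] · y[(n-m) mod 4]

Computing each output sample:
(x ⊛ y)[0] = 2
(x ⊛ y)[1] = -6
(x ⊛ y)[2] = 0
(x ⊛ y)[3] = -4

x ⊛ y = [2, -6, 0, -4]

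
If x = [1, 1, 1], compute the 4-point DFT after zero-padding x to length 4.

Original 3-point DFT: [3, 0, 0]
Zero-padded 4-point DFT provides frequency interpolation.

DFT_4([x, 0, ...]) = [3, -1i, 1, 1i]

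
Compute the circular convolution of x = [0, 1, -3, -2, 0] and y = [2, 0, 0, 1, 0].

(x ⊛ y)[n] = Σ(m=0 to 4) x[m] · y[(n-m) mod 5]

Computing each output sample:
(x ⊛ y)[0] = -3
(x ⊛ y)[1] = 0
(x ⊛ y)[2] = -6
(x ⊛ y)[3] = -4
(x ⊛ y)[4] = 1

x ⊛ y = [-3, 0, -6, -4, 1]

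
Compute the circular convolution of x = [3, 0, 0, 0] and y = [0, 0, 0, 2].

(x ⊛ y)[n] = Σ(m=0 to 3) x[m] · y[(n-m) mod 4]

Computing each output sample:
(x ⊛ y)[0] = 0
(x ⊛ y)[1] = 0
(x ⊛ y)[2] = 0
(x ⊛ y)[3] = 6

x ⊛ y = [0, 0, 0, 6]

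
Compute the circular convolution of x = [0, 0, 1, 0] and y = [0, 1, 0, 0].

(x ⊛ y)[n] = Σ(m=0 to 3) x[m] · y[(n-m) mod 4]

Computing each output sample:
(x ⊛ y)[0] = 0
(x ⊛ y)[1] = 0
(x ⊛ y)[2] = 0
(x ⊛ y)[3] = 1

x ⊛ y = [0, 0, 0, 1]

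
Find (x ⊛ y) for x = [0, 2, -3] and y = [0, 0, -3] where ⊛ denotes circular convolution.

(x ⊛ y)[n] = Σ(m=0 to 2) x[m] · y[(n-m) mod 3]

Computing each output sample:
(x ⊛ y)[0] = -6
(x ⊛ y)[1] = 9
(x ⊛ y)[2] = 0

x ⊛ y = [-6, 9, 0]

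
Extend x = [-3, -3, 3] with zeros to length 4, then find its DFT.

Original 3-point DFT: [-3, -3.0000+5.1962i, -3.0000-5.1962i]
Zero-padded 4-point DFT provides frequency interpolation.

DFT_4([x, 0, ...]) = [-3, -6+3i, 3, -6-3i]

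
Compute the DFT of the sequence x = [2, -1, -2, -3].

X[k] = Σ(n=0 to 3) x[n] · ω_4^(nk)
where ω_4 = e^(-2πi/4)

Computing each X[k]:
X[0] = -4
X[1] = 4-2i
X[2] = 4
X[3] = 4+2i

X = [-4, 4-2i, 4, 4+2i]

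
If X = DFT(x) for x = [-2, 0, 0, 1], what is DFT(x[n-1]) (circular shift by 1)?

Time shift by 1: X_shifted[k] = ω_4^(1k) · X[k]
Shifted x = [1, -2, 0, 0]

DFT(x[n-1]) = [-1, 1+2i, 3, 1-2i]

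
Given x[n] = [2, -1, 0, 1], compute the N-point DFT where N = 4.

X[k] = Σ(n=0 to 3) x[n] · ω_4^(nk)
where ω_4 = e^(-2πi/4)

Computing each X[k]:
X[0] = 2
X[1] = 2+2i
X[2] = 2
X[3] = 2-2i

X = [2, 2+2i, 2, 2-2i]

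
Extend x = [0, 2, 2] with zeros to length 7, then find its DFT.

Original 3-point DFT: [4, -2, -2]
Zero-padded 7-point DFT provides frequency interpolation.

DFT_7([x, 0, ...]) = [4, 0.8019-3.5135i, -2.2470-1.0821i, -0.5550+0.6959i, -0.5550-0.6959i, -2.2470+1.0821i, 0.8019+3.5135i]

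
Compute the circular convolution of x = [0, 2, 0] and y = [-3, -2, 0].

(x ⊛ y)[n] = Σ(m=0 to 2) x[m] · y[(n-m) mod 3]

Computing each output sample:
(x ⊛ y)[0] = 0
(x ⊛ y)[1] = -6
(x ⊛ y)[2] = -4

x ⊛ y = [0, -6, -4]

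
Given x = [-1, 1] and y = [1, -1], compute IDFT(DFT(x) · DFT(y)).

(x ⊛ y)[n] = Σ(m=0 to 1) x[m] · y[(n-m) mod 2]

Computing each output sample:
(x ⊛ y)[0] = -2
(x ⊛ y)[1] = 2

x ⊛ y = [-2, 2]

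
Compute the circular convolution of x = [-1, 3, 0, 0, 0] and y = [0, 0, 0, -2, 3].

(x ⊛ y)[n] = Σ(m=0 to 4) x[m] · y[(n-m) mod 5]

Computing each output sample:
(x ⊛ y)[0] = 9
(x ⊛ y)[1] = 0
(x ⊛ y)[2] = 0
(x ⊛ y)[3] = 2
(x ⊛ y)[4] = -9

x ⊛ y = [9, 0, 0, 2, -9]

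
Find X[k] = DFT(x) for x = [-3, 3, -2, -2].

X[k] = Σ(n=0 to 3) x[n] · ω_4^(nk)
where ω_4 = e^(-2πi/4)

Computing each X[k]:
X[0] = -4
X[1] = -1-5i
X[2] = -6
X[3] = -1+5i

X = [-4, -1-5i, -6, -1+5i]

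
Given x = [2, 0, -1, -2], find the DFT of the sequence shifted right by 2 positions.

Time shift by 2: X_shifted[k] = ω_4^(2k) · X[k]
Shifted x = [-1, -2, 2, 0]

DFT(x[n-2]) = [-1, -3+2i, 3, -3-2i]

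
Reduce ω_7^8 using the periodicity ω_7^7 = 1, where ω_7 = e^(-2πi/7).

Since ω_7^7 = 1, powers reduce modulo 7.
8 mod 7 = 1
So ω_7^8 = ω_7^1 = e^(-2πi·1/7)

ω_7^8 = ω_7^1 = 0.6235-0.7818i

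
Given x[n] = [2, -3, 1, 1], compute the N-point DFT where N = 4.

X[k] = Σ(n=0 to 3) x[n] · ω_4^(nk)
where ω_4 = e^(-2πi/4)

Computing each X[k]:
X[0] = 1
X[1] = 1+4i
X[2] = 5
X[3] = 1-4i

X = [1, 1+4i, 5, 1-4i]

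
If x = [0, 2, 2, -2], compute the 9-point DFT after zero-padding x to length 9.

Original 4-point DFT: [2, -2-4i, 2, -2+4i]
Zero-padded 9-point DFT provides frequency interpolation.

DFT_9([x, 0, ...]) = [2, 2.8794-1.5231i, -0.5321-4.3857i, -4, 0.6527+2.3336i, 0.6527-2.3336i, -4, -0.5321+4.3857i, 2.8794+1.5231i]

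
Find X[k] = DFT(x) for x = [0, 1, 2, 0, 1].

X[k] = Σ(n=0 to 4) x[n] · ω_5^(nk)
where ω_5 = e^(-2πi/5)

Computing each X[k]:
X[0] = 4
X[1] = -1.0000-1.1756i
X[2] = -1.0000+1.9021i
X[3] = -1.0000-1.9021i
X[4] = -1.0000+1.1756i

X = [4, -1.0000-1.1756i, -1.0000+1.9021i, -1.0000-1.9021i, -1.0000+1.1756i]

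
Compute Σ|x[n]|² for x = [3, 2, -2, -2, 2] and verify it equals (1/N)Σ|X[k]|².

Time domain:
Σ|x[n]|² = |3|² + |2|² + |-2|² + |-2|² + |2|² = 25.0000

Frequency domain:
(1/5)Σ|X[k]|² = (1/5)(|3|² + |7.4721|² + |-1.4721|² + |-1.4721|² + |7.4721|²) = (1/5)·125.0000 = 25.0000

Both sides agree, confirming Parseval's theorem.

Σ|x[n]|² = (1/N)Σ|X[k]|² = 25.0000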